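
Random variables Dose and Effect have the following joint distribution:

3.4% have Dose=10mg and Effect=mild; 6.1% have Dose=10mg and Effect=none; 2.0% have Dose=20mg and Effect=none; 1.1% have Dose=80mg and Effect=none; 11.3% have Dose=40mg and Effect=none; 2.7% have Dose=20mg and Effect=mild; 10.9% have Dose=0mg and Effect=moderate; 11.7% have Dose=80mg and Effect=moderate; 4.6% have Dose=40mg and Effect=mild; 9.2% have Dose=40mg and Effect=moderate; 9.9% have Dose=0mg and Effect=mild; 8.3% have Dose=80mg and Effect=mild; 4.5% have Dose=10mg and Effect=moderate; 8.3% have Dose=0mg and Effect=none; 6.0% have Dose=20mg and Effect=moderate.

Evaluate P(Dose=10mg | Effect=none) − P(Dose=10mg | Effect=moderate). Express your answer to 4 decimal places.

0.1054

P(Effect=none) = 0.083 + 0.061 + 0.020 + 0.113 + 0.011 = 0.288; P(Dose=10mg | Effect=none) = 0.061/0.288 = 0.21181.
P(Effect=moderate) = 0.109 + 0.045 + 0.060 + 0.092 + 0.117 = 0.423; P(Dose=10mg | Effect=moderate) = 0.045/0.423 = 0.10638.
Difference = 0.1054.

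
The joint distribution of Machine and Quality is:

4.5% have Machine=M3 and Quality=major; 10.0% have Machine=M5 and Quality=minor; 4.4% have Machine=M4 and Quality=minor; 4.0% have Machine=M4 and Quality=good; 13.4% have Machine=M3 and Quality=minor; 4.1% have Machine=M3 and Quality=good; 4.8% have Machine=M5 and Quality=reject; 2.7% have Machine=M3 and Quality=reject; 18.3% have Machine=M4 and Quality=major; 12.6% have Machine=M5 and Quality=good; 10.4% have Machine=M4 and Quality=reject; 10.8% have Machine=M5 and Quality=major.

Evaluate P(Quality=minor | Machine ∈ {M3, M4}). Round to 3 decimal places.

0.288

P(Machine=M3) = 0.041 + 0.134 + 0.045 + 0.027 = 0.247.
P(Machine=M4) = 0.040 + 0.044 + 0.183 + 0.104 = 0.371.
P(Machine ∈ {M3, M4}) = 0.247 + 0.371 = 0.618; P(Quality=minor, Machine ∈ {M3, M4}) = 0.134 + 0.044 = 0.178.
P(Quality=minor | Machine ∈ {M3, M4}) = 0.178/0.618 = 0.288.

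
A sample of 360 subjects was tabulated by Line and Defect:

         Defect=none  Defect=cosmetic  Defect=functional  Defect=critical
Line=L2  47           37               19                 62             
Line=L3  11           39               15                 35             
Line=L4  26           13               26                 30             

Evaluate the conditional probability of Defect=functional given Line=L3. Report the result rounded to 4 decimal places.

0.1500

Total with Line=L3: 11 + 39 + 15 + 35 = 100.
P(Defect=functional | Line=L3) = 15/100 = 0.1500.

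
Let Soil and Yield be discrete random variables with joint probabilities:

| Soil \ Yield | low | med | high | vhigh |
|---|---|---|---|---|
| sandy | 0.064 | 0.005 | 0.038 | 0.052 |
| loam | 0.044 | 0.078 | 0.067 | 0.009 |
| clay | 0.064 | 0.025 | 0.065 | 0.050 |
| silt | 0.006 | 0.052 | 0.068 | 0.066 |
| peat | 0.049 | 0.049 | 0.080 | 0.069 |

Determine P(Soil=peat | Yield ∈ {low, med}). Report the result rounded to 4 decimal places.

0.2248

P(Yield=low) = 0.064 + 0.044 + 0.064 + 0.006 + 0.049 = 0.227.
P(Yield=med) = 0.005 + 0.078 + 0.025 + 0.052 + 0.049 = 0.209.
P(Yield ∈ {low, med}) = 0.227 + 0.209 = 0.436; P(Soil=peat, Yield ∈ {low, med}) = 0.049 + 0.049 = 0.098.
P(Soil=peat | Yield ∈ {low, med}) = 0.098/0.436 = 0.2248.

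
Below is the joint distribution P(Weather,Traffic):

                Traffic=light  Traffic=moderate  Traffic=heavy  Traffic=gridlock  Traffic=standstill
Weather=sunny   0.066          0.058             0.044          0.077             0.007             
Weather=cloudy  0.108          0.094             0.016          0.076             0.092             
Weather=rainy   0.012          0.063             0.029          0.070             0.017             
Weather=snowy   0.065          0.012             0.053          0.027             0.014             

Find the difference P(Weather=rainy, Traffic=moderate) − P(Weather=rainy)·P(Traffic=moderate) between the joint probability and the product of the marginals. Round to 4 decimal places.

P(Weather=rainy) = 0.012 + 0.063 + 0.029 + 0.070 + 0.017 = 0.191.
P(Traffic=moderate) = 0.058 + 0.094 + 0.063 + 0.012 = 0.227.
P(Weather=rainy, Traffic=moderate) − P(Weather=rainy)P(Traffic=moderate) = 0.063 − 0.191×0.227 = 0.0196.

0.0196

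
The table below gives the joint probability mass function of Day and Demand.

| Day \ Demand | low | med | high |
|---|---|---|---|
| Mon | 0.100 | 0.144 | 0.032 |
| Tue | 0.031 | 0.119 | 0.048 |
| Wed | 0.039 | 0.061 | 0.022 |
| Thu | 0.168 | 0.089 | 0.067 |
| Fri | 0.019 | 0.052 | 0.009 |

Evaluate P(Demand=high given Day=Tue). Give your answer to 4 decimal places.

P(Day=Tue) = 0.031 + 0.119 + 0.048 = 0.198.
P(Demand=high | Day=Tue) = 0.048/0.198 = 0.2424.

0.2424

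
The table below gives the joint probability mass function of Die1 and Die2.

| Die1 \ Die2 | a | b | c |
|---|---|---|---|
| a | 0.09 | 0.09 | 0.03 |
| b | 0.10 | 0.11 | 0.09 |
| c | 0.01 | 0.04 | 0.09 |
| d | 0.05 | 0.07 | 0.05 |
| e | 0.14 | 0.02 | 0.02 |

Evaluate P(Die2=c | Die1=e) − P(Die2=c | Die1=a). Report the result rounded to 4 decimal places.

P(Die1=e) = 0.14 + 0.02 + 0.02 = 0.18; P(Die2=c | Die1=e) = 0.02/0.18 = 0.11111.
P(Die1=a) = 0.09 + 0.09 + 0.03 = 0.21; P(Die2=c | Die1=a) = 0.03/0.21 = 0.14286.
Difference = -0.0317.

-0.0317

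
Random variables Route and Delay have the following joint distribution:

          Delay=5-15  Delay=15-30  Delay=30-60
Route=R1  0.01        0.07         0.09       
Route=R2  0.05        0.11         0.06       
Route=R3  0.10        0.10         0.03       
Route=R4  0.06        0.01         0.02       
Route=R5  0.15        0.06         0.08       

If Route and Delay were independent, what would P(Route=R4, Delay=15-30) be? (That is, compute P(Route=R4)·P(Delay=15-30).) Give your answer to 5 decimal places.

0.03150

P(Route=R4) = 0.06 + 0.01 + 0.02 = 0.09.
P(Delay=15-30) = 0.07 + 0.11 + 0.10 + 0.01 + 0.06 = 0.35.
Product: 0.09 × 0.35 = 0.03150.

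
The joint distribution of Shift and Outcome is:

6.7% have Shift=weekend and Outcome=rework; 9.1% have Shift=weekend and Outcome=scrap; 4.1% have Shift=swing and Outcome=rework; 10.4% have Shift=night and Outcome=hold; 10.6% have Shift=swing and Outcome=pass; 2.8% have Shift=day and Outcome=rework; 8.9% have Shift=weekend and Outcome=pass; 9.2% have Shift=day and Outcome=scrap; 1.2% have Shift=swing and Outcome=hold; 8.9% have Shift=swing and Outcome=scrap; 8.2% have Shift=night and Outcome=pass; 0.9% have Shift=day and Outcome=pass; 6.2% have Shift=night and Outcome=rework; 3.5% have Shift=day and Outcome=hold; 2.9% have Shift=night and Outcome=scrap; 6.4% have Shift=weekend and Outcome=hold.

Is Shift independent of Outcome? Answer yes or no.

no

P(Shift=night) = 0.277 and P(Outcome=scrap) = 0.301, so their product is 0.08338, but P(Shift=night, Outcome=scrap) = 0.029. Since these differ, Shift and Outcome are not independent.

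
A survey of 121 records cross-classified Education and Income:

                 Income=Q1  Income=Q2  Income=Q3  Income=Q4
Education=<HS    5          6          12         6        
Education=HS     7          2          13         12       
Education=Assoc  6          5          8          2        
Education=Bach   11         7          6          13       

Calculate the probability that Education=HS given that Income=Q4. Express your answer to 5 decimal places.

0.36364

Total with Income=Q4: 6 + 12 + 2 + 13 = 33.
P(Education=HS | Income=Q4) = 12/33 = 0.36364.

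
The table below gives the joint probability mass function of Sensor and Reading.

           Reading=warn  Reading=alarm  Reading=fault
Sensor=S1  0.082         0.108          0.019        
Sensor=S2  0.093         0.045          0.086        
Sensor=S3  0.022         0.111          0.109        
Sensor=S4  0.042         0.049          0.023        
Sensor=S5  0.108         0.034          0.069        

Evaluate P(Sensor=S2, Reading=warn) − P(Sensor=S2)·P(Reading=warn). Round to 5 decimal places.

P(Sensor=S2) = 0.093 + 0.045 + 0.086 = 0.224.
P(Reading=warn) = 0.082 + 0.093 + 0.022 + 0.042 + 0.108 = 0.347.
P(Sensor=S2, Reading=warn) − P(Sensor=S2)P(Reading=warn) = 0.093 − 0.224×0.347 = 0.01527.

0.01527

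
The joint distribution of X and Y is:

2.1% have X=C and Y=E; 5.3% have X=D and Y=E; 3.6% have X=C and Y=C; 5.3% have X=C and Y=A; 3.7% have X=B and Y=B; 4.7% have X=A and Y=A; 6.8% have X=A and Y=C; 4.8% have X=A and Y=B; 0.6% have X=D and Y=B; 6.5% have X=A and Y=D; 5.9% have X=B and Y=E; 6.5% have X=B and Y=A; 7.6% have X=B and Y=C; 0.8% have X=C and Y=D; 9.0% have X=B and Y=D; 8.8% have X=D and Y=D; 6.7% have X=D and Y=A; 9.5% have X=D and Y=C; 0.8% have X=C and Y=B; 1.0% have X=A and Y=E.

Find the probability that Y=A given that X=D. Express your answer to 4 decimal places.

0.2168

P(X=D) = 0.067 + 0.006 + 0.095 + 0.088 + 0.053 = 0.309.
P(Y=A | X=D) = 0.067/0.309 = 0.2168.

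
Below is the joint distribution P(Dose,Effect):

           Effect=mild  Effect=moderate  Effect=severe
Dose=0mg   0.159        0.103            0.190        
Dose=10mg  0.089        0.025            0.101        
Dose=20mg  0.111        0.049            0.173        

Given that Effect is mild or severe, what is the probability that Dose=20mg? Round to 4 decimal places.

0.3451

P(Effect=mild) = 0.159 + 0.089 + 0.111 = 0.359.
P(Effect=severe) = 0.190 + 0.101 + 0.173 = 0.464.
P(Effect ∈ {mild, severe}) = 0.359 + 0.464 = 0.823; P(Dose=20mg, Effect ∈ {mild, severe}) = 0.111 + 0.173 = 0.284.
P(Dose=20mg | Effect ∈ {mild, severe}) = 0.284/0.823 = 0.3451.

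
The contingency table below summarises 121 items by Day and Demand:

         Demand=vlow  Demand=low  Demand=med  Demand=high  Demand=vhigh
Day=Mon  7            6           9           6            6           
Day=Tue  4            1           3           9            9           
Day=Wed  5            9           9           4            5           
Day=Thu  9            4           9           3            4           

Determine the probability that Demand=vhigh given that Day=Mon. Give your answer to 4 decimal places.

0.1765

Total with Day=Mon: 7 + 6 + 9 + 6 + 6 = 34.
P(Demand=vhigh | Day=Mon) = 6/34 = 0.1765.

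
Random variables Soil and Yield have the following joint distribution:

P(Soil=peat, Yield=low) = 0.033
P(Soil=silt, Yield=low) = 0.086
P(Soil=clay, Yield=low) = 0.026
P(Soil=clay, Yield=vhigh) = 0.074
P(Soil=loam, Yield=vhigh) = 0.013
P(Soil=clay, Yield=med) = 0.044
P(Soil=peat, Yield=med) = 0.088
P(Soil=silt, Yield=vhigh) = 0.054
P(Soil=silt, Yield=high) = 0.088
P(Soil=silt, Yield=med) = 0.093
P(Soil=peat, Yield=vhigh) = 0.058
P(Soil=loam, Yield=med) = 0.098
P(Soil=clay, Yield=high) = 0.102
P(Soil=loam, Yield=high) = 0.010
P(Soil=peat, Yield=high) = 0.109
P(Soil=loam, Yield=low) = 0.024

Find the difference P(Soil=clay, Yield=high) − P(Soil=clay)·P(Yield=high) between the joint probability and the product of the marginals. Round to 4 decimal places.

P(Soil=clay) = 0.026 + 0.044 + 0.102 + 0.074 = 0.246.
P(Yield=high) = 0.010 + 0.102 + 0.088 + 0.109 = 0.309.
P(Soil=clay, Yield=high) − P(Soil=clay)P(Yield=high) = 0.102 − 0.246×0.309 = 0.0260.

0.0260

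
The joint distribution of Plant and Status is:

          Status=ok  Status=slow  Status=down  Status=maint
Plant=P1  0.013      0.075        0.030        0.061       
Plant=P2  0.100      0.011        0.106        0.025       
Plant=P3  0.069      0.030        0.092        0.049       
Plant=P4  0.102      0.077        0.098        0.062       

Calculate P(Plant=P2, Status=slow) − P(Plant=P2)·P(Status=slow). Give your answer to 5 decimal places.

-0.03571

P(Plant=P2) = 0.100 + 0.011 + 0.106 + 0.025 = 0.242.
P(Status=slow) = 0.075 + 0.011 + 0.030 + 0.077 = 0.193.
P(Plant=P2, Status=slow) − P(Plant=P2)P(Status=slow) = 0.011 − 0.242×0.193 = -0.03571.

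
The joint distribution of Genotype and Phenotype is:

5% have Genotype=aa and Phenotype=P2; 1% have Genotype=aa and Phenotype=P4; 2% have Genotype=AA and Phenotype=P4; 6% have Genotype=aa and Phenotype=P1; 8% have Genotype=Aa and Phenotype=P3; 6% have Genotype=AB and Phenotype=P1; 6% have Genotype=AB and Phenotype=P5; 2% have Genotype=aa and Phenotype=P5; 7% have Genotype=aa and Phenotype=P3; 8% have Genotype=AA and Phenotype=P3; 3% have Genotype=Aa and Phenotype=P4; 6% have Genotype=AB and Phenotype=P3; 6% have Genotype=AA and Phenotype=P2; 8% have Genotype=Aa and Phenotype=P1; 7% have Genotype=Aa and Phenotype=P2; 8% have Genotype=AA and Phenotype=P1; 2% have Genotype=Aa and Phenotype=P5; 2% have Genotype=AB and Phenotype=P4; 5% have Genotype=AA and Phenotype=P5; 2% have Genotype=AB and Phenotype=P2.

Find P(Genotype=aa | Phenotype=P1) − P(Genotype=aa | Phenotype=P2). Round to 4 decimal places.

-0.0357

P(Phenotype=P1) = 0.08 + 0.08 + 0.06 + 0.06 = 0.28; P(Genotype=aa | Phenotype=P1) = 0.06/0.28 = 0.21429.
P(Phenotype=P2) = 0.06 + 0.07 + 0.05 + 0.02 = 0.20; P(Genotype=aa | Phenotype=P2) = 0.05/0.20 = 0.25000.
Difference = -0.0357.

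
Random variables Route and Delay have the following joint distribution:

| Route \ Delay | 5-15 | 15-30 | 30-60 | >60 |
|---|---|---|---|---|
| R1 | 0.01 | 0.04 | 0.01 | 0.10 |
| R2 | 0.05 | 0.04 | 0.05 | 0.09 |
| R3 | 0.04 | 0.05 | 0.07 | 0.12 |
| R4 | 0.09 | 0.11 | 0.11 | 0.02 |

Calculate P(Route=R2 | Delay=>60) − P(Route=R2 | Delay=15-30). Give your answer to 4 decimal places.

0.1061

P(Delay=>60) = 0.10 + 0.09 + 0.12 + 0.02 = 0.33; P(Route=R2 | Delay=>60) = 0.09/0.33 = 0.27273.
P(Delay=15-30) = 0.04 + 0.04 + 0.05 + 0.11 = 0.24; P(Route=R2 | Delay=15-30) = 0.04/0.24 = 0.16667.
Difference = 0.1061.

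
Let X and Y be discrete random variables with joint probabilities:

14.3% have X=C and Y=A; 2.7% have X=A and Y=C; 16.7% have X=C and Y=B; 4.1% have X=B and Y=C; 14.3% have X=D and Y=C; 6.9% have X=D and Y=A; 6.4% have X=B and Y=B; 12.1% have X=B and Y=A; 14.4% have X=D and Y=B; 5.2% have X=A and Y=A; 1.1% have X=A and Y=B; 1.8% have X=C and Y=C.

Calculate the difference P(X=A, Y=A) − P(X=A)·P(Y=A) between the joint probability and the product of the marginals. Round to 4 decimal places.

0.0174

P(X=A) = 0.052 + 0.011 + 0.027 = 0.090.
P(Y=A) = 0.052 + 0.121 + 0.143 + 0.069 = 0.385.
P(X=A, Y=A) − P(X=A)P(Y=A) = 0.052 − 0.090×0.385 = 0.0174.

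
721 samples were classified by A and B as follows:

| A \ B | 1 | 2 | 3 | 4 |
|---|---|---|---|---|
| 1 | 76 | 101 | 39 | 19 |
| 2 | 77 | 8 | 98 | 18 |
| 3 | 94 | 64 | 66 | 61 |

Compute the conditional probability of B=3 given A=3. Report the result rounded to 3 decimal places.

Total with A=3: 94 + 64 + 66 + 61 = 285.
P(B=3 | A=3) = 66/285 = 0.232.

0.232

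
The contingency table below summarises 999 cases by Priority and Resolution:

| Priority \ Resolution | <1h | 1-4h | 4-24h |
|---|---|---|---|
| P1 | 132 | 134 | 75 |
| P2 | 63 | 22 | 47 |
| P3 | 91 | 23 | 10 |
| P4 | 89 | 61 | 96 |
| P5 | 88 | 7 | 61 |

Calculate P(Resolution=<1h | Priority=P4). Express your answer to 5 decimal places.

0.36179

Total with Priority=P4: 89 + 61 + 96 = 246.
P(Resolution=<1h | Priority=P4) = 89/246 = 0.36179.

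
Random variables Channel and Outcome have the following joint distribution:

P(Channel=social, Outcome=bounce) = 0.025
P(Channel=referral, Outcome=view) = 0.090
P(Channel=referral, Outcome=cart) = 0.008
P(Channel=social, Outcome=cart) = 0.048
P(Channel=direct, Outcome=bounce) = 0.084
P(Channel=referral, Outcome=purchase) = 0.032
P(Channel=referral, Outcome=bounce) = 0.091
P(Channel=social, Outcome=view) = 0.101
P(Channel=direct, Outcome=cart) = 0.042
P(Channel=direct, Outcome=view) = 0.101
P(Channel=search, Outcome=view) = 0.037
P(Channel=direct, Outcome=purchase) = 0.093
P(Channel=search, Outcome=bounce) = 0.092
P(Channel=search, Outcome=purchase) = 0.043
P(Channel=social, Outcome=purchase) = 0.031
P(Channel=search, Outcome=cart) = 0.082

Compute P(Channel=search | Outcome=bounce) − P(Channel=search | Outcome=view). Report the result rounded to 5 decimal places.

0.20261

P(Outcome=bounce) = 0.092 + 0.025 + 0.084 + 0.091 = 0.292; P(Channel=search | Outcome=bounce) = 0.092/0.292 = 0.315068.
P(Outcome=view) = 0.037 + 0.101 + 0.101 + 0.090 = 0.329; P(Channel=search | Outcome=view) = 0.037/0.329 = 0.112462.
Difference = 0.20261.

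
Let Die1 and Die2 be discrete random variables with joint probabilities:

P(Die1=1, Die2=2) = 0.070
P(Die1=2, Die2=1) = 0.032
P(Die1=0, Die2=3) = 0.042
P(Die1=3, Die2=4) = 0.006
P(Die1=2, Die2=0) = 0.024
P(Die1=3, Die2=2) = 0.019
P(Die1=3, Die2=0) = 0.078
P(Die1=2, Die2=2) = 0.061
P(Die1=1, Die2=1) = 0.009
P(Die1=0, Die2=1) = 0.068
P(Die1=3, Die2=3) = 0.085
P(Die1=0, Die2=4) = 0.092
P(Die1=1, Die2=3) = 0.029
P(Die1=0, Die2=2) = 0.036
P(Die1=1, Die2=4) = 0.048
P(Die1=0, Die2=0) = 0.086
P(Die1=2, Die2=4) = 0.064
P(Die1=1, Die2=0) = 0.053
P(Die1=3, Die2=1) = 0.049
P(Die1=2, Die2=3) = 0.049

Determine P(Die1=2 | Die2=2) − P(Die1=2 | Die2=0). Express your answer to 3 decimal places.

0.228

P(Die2=2) = 0.036 + 0.070 + 0.061 + 0.019 = 0.186; P(Die1=2 | Die2=2) = 0.061/0.186 = 0.3280.
P(Die2=0) = 0.086 + 0.053 + 0.024 + 0.078 = 0.241; P(Die1=2 | Die2=0) = 0.024/0.241 = 0.0996.
Difference = 0.228.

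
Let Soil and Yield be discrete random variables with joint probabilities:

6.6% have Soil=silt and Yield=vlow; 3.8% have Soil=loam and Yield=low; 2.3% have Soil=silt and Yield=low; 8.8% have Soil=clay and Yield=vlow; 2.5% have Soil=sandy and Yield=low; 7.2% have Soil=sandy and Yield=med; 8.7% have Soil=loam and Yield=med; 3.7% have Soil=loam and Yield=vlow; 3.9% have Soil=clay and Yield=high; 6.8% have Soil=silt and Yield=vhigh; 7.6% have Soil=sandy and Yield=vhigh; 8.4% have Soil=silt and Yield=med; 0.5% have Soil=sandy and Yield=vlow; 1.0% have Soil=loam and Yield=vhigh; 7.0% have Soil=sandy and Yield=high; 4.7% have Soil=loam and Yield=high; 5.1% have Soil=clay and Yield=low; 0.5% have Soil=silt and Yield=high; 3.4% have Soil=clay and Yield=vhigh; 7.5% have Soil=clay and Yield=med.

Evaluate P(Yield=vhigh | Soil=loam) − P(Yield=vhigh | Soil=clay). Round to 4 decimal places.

P(Soil=loam) = 0.037 + 0.038 + 0.087 + 0.047 + 0.010 = 0.219; P(Yield=vhigh | Soil=loam) = 0.010/0.219 = 0.04566.
P(Soil=clay) = 0.088 + 0.051 + 0.075 + 0.039 + 0.034 = 0.287; P(Yield=vhigh | Soil=clay) = 0.034/0.287 = 0.11847.
Difference = -0.0728.

-0.0728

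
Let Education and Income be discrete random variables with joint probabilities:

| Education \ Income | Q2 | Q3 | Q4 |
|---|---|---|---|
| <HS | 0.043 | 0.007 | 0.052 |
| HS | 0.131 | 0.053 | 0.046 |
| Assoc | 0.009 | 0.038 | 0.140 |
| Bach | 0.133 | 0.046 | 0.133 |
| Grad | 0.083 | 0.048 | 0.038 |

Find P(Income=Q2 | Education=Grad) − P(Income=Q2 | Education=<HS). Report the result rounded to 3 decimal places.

0.070

P(Education=Grad) = 0.083 + 0.048 + 0.038 = 0.169; P(Income=Q2 | Education=Grad) = 0.083/0.169 = 0.4911.
P(Education=<HS) = 0.043 + 0.007 + 0.052 = 0.102; P(Income=Q2 | Education=<HS) = 0.043/0.102 = 0.4216.
Difference = 0.070.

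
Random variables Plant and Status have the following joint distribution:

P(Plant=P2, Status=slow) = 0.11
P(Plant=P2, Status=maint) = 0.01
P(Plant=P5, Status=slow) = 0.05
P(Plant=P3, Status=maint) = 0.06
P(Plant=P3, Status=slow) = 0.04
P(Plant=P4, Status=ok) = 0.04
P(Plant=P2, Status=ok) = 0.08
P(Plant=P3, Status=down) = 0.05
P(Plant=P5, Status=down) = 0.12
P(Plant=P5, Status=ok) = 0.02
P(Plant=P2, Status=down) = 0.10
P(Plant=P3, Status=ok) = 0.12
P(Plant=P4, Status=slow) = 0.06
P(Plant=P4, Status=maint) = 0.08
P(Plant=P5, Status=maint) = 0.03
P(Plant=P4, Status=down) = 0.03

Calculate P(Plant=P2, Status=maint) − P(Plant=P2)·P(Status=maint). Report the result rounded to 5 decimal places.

-0.04400

P(Plant=P2) = 0.08 + 0.11 + 0.10 + 0.01 = 0.30.
P(Status=maint) = 0.01 + 0.06 + 0.08 + 0.03 = 0.18.
P(Plant=P2, Status=maint) − P(Plant=P2)P(Status=maint) = 0.01 − 0.30×0.18 = -0.04400.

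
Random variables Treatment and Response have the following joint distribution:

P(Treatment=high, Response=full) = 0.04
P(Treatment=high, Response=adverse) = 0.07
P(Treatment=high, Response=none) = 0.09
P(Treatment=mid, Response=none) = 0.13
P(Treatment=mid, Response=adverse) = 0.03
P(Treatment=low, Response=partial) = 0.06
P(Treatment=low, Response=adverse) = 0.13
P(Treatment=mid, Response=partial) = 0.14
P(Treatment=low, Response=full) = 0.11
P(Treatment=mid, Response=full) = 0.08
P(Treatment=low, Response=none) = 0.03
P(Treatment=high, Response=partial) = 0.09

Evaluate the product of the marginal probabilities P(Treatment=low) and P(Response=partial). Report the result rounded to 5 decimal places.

P(Treatment=low) = 0.03 + 0.06 + 0.11 + 0.13 = 0.33.
P(Response=partial) = 0.06 + 0.14 + 0.09 = 0.29.
Product: 0.33 × 0.29 = 0.09570.

0.09570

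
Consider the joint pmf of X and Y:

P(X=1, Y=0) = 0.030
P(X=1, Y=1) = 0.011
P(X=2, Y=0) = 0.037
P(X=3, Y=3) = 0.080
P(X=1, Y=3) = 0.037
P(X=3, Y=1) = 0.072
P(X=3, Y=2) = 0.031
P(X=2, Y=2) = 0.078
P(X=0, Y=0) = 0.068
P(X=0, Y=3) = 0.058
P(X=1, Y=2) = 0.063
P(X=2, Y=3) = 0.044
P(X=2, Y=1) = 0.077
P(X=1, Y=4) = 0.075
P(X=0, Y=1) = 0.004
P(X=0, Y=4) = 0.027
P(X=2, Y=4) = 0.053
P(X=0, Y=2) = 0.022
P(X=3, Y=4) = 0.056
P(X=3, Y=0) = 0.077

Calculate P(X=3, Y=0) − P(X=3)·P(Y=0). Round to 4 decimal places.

P(X=3) = 0.077 + 0.072 + 0.031 + 0.080 + 0.056 = 0.316.
P(Y=0) = 0.068 + 0.030 + 0.037 + 0.077 = 0.212.
P(X=3, Y=0) − P(X=3)P(Y=0) = 0.077 − 0.316×0.212 = 0.0100.

0.0100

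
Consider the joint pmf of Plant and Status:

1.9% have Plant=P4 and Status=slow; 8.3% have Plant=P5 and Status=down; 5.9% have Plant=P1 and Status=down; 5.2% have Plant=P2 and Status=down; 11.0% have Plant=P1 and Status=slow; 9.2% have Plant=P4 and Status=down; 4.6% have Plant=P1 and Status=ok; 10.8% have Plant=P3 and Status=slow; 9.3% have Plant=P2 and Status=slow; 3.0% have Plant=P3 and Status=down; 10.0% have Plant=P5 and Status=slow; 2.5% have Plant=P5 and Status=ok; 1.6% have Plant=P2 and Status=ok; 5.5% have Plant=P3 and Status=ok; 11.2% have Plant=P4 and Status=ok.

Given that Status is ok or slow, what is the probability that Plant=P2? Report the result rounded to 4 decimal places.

P(Status=ok) = 0.046 + 0.016 + 0.055 + 0.112 + 0.025 = 0.254.
P(Status=slow) = 0.110 + 0.093 + 0.108 + 0.019 + 0.100 = 0.430.
P(Status ∈ {ok, slow}) = 0.254 + 0.430 = 0.684; P(Plant=P2, Status ∈ {ok, slow}) = 0.016 + 0.093 = 0.109.
P(Plant=P2 | Status ∈ {ok, slow}) = 0.109/0.684 = 0.1594.

0.1594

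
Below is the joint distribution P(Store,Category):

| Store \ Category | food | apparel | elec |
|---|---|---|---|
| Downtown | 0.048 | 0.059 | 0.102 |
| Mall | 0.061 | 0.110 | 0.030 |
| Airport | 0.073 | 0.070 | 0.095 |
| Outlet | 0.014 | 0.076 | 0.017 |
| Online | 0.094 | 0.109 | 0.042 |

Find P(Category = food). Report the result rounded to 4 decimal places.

0.2900

P(Category=food) = 0.048 + 0.061 + 0.073 + 0.014 + 0.094 = 0.290.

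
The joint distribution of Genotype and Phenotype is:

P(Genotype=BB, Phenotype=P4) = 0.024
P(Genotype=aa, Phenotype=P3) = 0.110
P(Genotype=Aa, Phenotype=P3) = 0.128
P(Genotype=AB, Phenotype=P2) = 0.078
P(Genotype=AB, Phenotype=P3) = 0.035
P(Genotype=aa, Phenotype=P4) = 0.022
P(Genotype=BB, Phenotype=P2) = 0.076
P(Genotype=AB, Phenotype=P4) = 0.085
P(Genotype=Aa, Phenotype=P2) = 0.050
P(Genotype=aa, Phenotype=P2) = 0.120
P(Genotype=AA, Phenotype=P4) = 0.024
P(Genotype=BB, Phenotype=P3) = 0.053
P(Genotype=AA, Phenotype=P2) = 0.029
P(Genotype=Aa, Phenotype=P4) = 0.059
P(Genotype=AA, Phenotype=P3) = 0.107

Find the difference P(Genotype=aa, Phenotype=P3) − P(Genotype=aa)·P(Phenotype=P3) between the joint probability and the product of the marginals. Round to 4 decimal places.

P(Genotype=aa) = 0.120 + 0.110 + 0.022 = 0.252.
P(Phenotype=P3) = 0.107 + 0.128 + 0.110 + 0.035 + 0.053 = 0.433.
P(Genotype=aa, Phenotype=P3) − P(Genotype=aa)P(Phenotype=P3) = 0.110 − 0.252×0.433 = 0.0009.

0.0009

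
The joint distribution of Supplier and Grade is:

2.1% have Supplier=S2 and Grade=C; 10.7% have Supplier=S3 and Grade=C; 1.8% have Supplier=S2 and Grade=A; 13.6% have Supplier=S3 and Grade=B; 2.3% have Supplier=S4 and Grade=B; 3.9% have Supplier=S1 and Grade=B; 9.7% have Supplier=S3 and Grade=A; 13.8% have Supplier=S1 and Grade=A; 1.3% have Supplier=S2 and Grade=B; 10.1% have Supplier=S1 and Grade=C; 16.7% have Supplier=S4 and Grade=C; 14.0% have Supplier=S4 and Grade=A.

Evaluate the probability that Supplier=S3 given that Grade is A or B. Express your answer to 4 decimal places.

0.3858

P(Grade=A) = 0.138 + 0.018 + 0.097 + 0.140 = 0.393.
P(Grade=B) = 0.039 + 0.013 + 0.136 + 0.023 = 0.211.
P(Grade ∈ {A, B}) = 0.393 + 0.211 = 0.604; P(Supplier=S3, Grade ∈ {A, B}) = 0.097 + 0.136 = 0.233.
P(Supplier=S3 | Grade ∈ {A, B}) = 0.233/0.604 = 0.3858.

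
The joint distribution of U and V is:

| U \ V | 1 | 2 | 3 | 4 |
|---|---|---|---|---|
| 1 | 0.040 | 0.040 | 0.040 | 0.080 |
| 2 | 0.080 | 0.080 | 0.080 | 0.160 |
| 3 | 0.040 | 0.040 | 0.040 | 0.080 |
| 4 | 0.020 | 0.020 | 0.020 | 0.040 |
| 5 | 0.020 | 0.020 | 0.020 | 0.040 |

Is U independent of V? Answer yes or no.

Every cell satisfies P(U,V) = P(U)·P(V). For instance P(U=3) = 0.200, P(V=2) = 0.200, and 0.200×0.200 = 0.040 matches the joint entry. So U and V are independent.

yes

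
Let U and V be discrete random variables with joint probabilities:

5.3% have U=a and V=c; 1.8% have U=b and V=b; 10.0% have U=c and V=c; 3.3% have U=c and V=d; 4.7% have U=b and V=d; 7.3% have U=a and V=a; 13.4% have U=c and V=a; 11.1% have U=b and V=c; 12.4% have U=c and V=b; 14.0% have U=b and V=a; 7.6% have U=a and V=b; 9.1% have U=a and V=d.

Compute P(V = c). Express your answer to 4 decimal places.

P(V=c) = 0.053 + 0.111 + 0.100 = 0.264.

0.2640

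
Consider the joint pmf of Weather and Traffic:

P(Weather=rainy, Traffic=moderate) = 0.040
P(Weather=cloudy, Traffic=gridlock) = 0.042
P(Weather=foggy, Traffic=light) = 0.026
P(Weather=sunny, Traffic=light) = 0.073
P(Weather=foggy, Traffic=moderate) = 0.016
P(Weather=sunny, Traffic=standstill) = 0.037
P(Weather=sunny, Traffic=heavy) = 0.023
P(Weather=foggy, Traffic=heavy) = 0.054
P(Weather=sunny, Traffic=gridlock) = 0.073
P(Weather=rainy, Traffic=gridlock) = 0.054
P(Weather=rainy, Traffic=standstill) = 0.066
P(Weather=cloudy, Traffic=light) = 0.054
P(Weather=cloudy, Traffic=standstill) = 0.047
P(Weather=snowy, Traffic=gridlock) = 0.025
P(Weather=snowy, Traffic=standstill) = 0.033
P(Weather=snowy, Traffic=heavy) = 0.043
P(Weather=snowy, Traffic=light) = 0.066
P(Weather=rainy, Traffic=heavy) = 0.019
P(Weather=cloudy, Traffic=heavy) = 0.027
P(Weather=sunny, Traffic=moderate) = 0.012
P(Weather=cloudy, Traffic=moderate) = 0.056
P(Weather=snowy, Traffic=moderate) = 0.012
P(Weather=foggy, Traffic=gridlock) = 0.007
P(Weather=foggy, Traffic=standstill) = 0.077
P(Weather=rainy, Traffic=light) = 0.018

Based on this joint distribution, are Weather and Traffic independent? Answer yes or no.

P(Weather=foggy) = 0.180 and P(Traffic=standstill) = 0.260, so their product is 0.04680, but P(Weather=foggy, Traffic=standstill) = 0.077. Since these differ, Weather and Traffic are not independent.

no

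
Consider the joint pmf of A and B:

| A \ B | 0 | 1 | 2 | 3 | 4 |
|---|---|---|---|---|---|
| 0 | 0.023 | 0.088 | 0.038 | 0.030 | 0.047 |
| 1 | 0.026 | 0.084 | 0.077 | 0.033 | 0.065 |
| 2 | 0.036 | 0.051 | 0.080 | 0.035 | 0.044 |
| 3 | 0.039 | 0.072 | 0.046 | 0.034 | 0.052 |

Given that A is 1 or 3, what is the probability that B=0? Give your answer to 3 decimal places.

P(A=1) = 0.026 + 0.084 + 0.077 + 0.033 + 0.065 = 0.285.
P(A=3) = 0.039 + 0.072 + 0.046 + 0.034 + 0.052 = 0.243.
P(A ∈ {1, 3}) = 0.285 + 0.243 = 0.528; P(B=0, A ∈ {1, 3}) = 0.026 + 0.039 = 0.065.
P(B=0 | A ∈ {1, 3}) = 0.065/0.528 = 0.123.

0.123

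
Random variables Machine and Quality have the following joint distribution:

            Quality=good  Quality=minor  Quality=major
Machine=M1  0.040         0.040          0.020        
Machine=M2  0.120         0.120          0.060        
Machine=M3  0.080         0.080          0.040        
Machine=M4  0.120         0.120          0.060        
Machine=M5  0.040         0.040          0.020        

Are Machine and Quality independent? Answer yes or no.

yes

Every cell satisfies P(Machine,Quality) = P(Machine)·P(Quality). For instance P(Machine=M2) = 0.300, P(Quality=good) = 0.400, and 0.300×0.400 = 0.120 matches the joint entry. So Machine and Quality are independent.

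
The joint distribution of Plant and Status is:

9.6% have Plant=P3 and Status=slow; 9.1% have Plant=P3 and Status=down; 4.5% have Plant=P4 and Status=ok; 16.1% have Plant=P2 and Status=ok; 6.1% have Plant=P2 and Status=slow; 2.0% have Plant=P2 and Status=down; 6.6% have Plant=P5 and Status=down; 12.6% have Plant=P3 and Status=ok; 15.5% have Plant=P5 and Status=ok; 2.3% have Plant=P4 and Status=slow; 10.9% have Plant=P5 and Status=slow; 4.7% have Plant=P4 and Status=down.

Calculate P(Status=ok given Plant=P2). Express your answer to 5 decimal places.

P(Plant=P2) = 0.161 + 0.061 + 0.020 = 0.242.
P(Status=ok | Plant=P2) = 0.161/0.242 = 0.66529.

0.66529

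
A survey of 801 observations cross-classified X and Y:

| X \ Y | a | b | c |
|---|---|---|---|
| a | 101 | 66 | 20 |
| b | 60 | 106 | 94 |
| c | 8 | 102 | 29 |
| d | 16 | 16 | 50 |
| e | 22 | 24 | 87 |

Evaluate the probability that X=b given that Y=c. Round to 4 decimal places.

0.3357

Total with Y=c: 20 + 94 + 29 + 50 + 87 = 280.
P(X=b | Y=c) = 94/280 = 0.3357.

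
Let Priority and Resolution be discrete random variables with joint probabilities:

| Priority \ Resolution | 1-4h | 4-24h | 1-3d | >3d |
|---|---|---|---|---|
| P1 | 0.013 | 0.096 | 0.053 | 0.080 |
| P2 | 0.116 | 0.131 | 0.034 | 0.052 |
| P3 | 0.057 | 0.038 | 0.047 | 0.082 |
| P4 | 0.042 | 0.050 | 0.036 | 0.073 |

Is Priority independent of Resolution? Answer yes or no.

no

P(Priority=P2) = 0.333 and P(Resolution=>3d) = 0.287, so their product is 0.09557, but P(Priority=P2, Resolution=>3d) = 0.052. Since these differ, Priority and Resolution are not independent.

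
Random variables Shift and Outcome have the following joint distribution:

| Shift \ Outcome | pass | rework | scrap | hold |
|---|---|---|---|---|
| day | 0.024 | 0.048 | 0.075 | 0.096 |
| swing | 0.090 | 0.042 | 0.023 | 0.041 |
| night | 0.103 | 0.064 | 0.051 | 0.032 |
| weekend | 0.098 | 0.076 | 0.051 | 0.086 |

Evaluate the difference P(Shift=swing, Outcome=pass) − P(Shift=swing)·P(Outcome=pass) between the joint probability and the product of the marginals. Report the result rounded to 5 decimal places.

0.02826

P(Shift=swing) = 0.090 + 0.042 + 0.023 + 0.041 = 0.196.
P(Outcome=pass) = 0.024 + 0.090 + 0.103 + 0.098 = 0.315.
P(Shift=swing, Outcome=pass) − P(Shift=swing)P(Outcome=pass) = 0.090 − 0.196×0.315 = 0.02826.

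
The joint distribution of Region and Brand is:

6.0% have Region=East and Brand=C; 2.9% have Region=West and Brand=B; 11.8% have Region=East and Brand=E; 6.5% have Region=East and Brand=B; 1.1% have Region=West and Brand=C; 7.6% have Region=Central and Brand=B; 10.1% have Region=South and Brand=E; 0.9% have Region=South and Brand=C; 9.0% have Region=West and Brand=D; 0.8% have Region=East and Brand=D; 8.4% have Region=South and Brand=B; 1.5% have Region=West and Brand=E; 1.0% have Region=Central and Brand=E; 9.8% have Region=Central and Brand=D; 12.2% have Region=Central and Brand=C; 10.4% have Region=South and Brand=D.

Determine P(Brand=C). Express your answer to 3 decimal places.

0.202

P(Brand=C) = 0.009 + 0.060 + 0.011 + 0.122 = 0.202.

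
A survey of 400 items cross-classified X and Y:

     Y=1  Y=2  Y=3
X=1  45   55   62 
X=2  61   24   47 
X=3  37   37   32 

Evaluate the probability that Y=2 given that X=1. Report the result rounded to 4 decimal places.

0.3395

Total with X=1: 45 + 55 + 62 = 162.
P(Y=2 | X=1) = 55/162 = 0.3395.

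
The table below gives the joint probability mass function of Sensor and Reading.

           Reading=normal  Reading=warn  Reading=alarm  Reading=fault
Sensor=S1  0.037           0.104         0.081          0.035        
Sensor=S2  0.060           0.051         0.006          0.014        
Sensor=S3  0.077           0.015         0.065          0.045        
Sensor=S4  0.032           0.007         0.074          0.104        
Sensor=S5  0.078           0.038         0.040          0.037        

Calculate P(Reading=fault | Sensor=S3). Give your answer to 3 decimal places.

0.223

P(Sensor=S3) = 0.077 + 0.015 + 0.065 + 0.045 = 0.202.
P(Reading=fault | Sensor=S3) = 0.045/0.202 = 0.223.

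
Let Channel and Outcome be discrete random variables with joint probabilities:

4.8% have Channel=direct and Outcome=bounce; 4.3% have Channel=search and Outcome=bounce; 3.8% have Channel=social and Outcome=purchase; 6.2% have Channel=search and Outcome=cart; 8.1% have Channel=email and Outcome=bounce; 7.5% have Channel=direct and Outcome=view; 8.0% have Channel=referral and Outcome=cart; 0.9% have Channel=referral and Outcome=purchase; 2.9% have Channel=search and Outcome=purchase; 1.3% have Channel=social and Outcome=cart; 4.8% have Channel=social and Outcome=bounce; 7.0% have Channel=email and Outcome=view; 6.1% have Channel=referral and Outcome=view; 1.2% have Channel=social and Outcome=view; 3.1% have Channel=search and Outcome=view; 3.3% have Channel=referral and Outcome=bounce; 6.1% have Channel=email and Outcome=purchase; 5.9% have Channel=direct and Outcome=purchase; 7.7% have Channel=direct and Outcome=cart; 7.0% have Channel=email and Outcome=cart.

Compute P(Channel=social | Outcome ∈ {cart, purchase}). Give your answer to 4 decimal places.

0.1024

P(Outcome=cart) = 0.070 + 0.062 + 0.013 + 0.077 + 0.080 = 0.302.
P(Outcome=purchase) = 0.061 + 0.029 + 0.038 + 0.059 + 0.009 = 0.196.
P(Outcome ∈ {cart, purchase}) = 0.302 + 0.196 = 0.498; P(Channel=social, Outcome ∈ {cart, purchase}) = 0.013 + 0.038 = 0.051.
P(Channel=social | Outcome ∈ {cart, purchase}) = 0.051/0.498 = 0.1024.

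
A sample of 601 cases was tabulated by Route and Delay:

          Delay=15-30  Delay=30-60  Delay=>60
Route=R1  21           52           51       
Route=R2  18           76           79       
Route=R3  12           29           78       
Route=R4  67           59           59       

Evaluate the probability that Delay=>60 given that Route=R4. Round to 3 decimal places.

0.319

Total with Route=R4: 67 + 59 + 59 = 185.
P(Delay=>60 | Route=R4) = 59/185 = 0.319.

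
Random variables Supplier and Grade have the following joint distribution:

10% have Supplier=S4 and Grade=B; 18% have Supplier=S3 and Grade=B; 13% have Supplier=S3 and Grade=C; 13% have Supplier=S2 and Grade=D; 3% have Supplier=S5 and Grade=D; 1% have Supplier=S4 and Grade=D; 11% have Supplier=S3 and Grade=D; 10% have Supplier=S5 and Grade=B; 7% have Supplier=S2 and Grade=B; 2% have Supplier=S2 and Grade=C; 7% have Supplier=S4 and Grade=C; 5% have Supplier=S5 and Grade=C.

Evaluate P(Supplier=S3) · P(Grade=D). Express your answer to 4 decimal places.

P(Supplier=S3) = 0.18 + 0.13 + 0.11 = 0.42.
P(Grade=D) = 0.13 + 0.11 + 0.01 + 0.03 = 0.28.
Product: 0.42 × 0.28 = 0.1176.

0.1176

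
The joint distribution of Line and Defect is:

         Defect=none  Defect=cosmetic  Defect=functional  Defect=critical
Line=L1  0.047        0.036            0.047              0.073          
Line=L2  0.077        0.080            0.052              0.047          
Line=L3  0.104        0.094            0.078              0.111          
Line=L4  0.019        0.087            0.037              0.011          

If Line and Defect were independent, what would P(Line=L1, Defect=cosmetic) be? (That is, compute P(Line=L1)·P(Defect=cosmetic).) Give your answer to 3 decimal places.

0.060

P(Line=L1) = 0.047 + 0.036 + 0.047 + 0.073 = 0.203.
P(Defect=cosmetic) = 0.036 + 0.080 + 0.094 + 0.087 = 0.297.
Product: 0.203 × 0.297 = 0.060.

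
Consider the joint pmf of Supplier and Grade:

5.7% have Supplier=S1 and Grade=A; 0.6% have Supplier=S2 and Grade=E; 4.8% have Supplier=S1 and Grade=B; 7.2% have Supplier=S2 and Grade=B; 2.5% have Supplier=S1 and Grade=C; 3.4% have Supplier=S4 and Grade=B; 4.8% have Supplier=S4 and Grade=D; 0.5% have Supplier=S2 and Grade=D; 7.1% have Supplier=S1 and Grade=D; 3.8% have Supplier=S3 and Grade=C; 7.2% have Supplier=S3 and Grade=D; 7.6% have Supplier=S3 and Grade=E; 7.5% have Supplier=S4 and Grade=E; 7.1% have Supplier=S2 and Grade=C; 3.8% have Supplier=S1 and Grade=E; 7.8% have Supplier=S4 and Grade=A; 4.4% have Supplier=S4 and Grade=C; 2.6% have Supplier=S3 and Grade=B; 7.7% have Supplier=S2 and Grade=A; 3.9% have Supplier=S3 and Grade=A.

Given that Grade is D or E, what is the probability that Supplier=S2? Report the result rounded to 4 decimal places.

P(Grade=D) = 0.071 + 0.005 + 0.072 + 0.048 = 0.196.
P(Grade=E) = 0.038 + 0.006 + 0.076 + 0.075 = 0.195.
P(Grade ∈ {D, E}) = 0.196 + 0.195 = 0.391; P(Supplier=S2, Grade ∈ {D, E}) = 0.005 + 0.006 = 0.011.
P(Supplier=S2 | Grade ∈ {D, E}) = 0.011/0.391 = 0.0281.

0.0281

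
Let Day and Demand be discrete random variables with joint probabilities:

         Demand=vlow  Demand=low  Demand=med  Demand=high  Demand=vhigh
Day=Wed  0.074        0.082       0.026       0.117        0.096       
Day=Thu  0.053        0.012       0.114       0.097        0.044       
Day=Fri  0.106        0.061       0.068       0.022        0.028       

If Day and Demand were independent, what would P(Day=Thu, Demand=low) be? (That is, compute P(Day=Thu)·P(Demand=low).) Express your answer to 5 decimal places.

0.04960

P(Day=Thu) = 0.053 + 0.012 + 0.114 + 0.097 + 0.044 = 0.320.
P(Demand=low) = 0.082 + 0.012 + 0.061 = 0.155.
Product: 0.320 × 0.155 = 0.04960.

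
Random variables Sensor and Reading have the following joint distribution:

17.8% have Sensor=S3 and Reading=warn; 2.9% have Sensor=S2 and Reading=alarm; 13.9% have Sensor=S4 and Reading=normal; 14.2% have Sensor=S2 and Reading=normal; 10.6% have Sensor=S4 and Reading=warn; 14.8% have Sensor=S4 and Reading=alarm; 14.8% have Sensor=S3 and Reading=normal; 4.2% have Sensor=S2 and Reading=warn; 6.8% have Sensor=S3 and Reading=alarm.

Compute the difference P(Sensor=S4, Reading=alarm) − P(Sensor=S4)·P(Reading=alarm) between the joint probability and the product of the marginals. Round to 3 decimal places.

0.052

P(Sensor=S4) = 0.139 + 0.106 + 0.148 = 0.393.
P(Reading=alarm) = 0.029 + 0.068 + 0.148 = 0.245.
P(Sensor=S4, Reading=alarm) − P(Sensor=S4)P(Reading=alarm) = 0.148 − 0.393×0.245 = 0.052.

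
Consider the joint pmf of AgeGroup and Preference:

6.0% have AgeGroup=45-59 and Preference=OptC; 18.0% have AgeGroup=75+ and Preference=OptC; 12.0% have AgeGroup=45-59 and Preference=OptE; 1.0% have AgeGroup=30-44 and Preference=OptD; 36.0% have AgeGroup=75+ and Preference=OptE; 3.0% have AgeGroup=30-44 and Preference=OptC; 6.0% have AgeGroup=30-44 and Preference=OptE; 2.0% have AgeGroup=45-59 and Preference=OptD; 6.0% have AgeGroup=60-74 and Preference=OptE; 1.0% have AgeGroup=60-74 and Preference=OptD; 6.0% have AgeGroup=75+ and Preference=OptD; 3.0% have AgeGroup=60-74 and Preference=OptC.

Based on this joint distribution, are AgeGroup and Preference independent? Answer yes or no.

yes

Every cell satisfies P(AgeGroup,Preference) = P(AgeGroup)·P(Preference). For instance P(AgeGroup=30-44) = 0.100, P(Preference=OptC) = 0.300, and 0.100×0.300 = 0.030 matches the joint entry. So AgeGroup and Preference are independent.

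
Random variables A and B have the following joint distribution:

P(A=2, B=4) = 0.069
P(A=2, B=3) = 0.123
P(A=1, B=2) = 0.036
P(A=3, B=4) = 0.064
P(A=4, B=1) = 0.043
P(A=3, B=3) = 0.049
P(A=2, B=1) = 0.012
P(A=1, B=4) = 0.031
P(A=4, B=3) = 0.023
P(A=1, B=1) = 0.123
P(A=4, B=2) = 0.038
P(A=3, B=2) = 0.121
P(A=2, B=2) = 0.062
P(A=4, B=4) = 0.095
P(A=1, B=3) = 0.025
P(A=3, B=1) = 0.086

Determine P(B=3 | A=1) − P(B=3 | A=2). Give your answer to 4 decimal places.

P(A=1) = 0.123 + 0.036 + 0.025 + 0.031 = 0.215; P(B=3 | A=1) = 0.025/0.215 = 0.11628.
P(A=2) = 0.012 + 0.062 + 0.123 + 0.069 = 0.266; P(B=3 | A=2) = 0.123/0.266 = 0.46241.
Difference = -0.3461.

-0.3461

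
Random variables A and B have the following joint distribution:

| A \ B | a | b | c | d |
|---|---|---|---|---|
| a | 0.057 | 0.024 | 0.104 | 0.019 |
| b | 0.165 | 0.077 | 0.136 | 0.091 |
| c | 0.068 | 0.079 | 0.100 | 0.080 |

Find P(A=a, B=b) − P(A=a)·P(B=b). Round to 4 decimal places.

-0.0127

P(A=a) = 0.057 + 0.024 + 0.104 + 0.019 = 0.204.
P(B=b) = 0.024 + 0.077 + 0.079 = 0.180.
P(A=a, B=b) − P(A=a)P(B=b) = 0.024 − 0.204×0.180 = -0.0127.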